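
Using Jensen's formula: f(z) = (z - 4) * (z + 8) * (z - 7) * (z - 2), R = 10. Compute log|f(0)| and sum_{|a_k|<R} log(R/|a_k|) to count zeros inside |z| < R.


Jensen's formula: (1/2pi)*integral log|f(Re^it)|dt = log|f(0)| + sum_{|a_k|<R} log(R/|a_k|)
Step 1: f(0) = (-4) * 8 * (-7) * (-2) = -448
Step 2: log|f(0)| = log|4| + log|-8| + log|7| + log|2| = 6.1048
Step 3: Zeros inside |z| < 10: 4, -8, 7, 2
Step 4: Jensen sum = log(10/4) + log(10/8) + log(10/7) + log(10/2) = 3.1055
Step 5: n(R) = number of terms in the Jensen sum = count of zeros inside |z| < 10 = 4

4


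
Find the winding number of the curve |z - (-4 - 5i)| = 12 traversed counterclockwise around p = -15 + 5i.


Step 1: Center c = (-4, -5), radius = 12
Step 2: |p - c|^2 = (-11)^2 + 10^2 = 221
Step 3: r^2 = 144
Step 4: |p-c| > r so winding number = 0

0


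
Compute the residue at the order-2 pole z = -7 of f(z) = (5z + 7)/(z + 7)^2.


Step 1: Pole of order 2 at z = -7
Step 2: Res = lim d/dz [(z + 7)^2 * f(z)] as z -> -7
Step 3: (z + 7)^2 * f(z) = 5z + 7
Step 4: d/dz[5z + 7] = 5

5


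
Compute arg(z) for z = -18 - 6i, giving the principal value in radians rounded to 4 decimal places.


Step 1: z = -18 - 6i
Step 2: arg(z) = atan2(-6, -18)
Step 3: arg(z) = -2.8198

-2.8198


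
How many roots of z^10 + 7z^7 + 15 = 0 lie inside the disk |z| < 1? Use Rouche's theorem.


Step 1: On |z| = 1 the three terms have sizes |z^10| = 1^10 = 1, |7z^7| = 7*1^7 = 7, |15| = 15
Step 2: The dominant term is g(z) = 15; let h(z) = z^10 + 7z^7 so f = g + h
Step 3: On |z| = 1: |g| = 15 and |h| <= 1 + 7 = 8
Step 4: Since 15 > 8, |h| < |g| on |z| = 1, so by Rouche f has the same number of zeros as g inside |z| < 1
Step 5: g(z) = 15 is a nonzero constant with no zeros inside |z| < 1. Answer = 0

0


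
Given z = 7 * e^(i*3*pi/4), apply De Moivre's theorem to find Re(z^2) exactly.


Step 1: By De Moivre's theorem, z^2 = 7^2 * e^(i*2*3*pi/4) = 49 * (cos(3*pi/2) + i*sin(3*pi/2))
Step 2: |z|^2 = 7^2 = 49
Step 3: The angle 3*pi/2 already lies in [0, 2*pi)
Step 4: cos(3*pi/2) = 0
Step 5: Re(z^2) = 49 * 0 = 0

0


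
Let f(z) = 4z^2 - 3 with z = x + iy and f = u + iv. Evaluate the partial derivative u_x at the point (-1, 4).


Step 1: f(z) = 4(x+iy)^2 - 3
Step 2: u = 4(x^2 - y^2) - 3
Step 3: u_x = 8x + 0
Step 4: At (-1, 4): u_x = -8 + 0 = -8

-8


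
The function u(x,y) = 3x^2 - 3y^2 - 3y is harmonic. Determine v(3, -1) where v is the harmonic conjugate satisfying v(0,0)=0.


Step 1: v_x = -u_y = 6y + 3
Step 2: v_y = u_x = 6x + 0
Step 3: v = 6xy + 3x + C
Step 4: v(0,0) = 0 => C = 0
Step 5: v(3, -1) = -9

-9


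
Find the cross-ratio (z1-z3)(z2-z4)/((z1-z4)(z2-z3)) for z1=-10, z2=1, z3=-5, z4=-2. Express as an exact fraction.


Step 1: (z1-z3)(z2-z4) = (-5) * 3 = -15
Step 2: (z1-z4)(z2-z3) = (-8) * 6 = -48
Step 3: Cross-ratio = 15/48 = 5/16

5/16


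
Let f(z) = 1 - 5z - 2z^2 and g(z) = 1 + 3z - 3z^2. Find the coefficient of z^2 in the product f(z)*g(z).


Step 1: z^2 term in f*g comes from: (1)*(-3z^2) + (-5z)*(3z) + (-2z^2)*(1)
Step 2: = -3 - 15 - 2
Step 3: = -20

-20


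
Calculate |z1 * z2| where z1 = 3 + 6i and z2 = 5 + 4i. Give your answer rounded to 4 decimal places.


Step 1: |z1| = sqrt(3^2 + 6^2) = sqrt(45)
Step 2: |z2| = sqrt(5^2 + 4^2) = sqrt(41)
Step 3: |z1*z2| = |z1|*|z2| = sqrt(45) * sqrt(41) = sqrt(45 * 41) = sqrt(1845)
Step 4: = 42.9535

42.9535


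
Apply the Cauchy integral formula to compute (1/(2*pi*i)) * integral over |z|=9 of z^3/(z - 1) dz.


Step 1: f(z) = z^3, a = 1 is inside |z| = 9
Step 2: By Cauchy integral formula: (1/(2pi*i)) * integral = f(a)
Step 3: f(1) = 1^3 = 1

1


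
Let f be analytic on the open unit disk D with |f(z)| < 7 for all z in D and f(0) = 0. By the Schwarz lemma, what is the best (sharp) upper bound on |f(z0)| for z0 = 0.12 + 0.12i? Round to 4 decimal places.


Step 1: g = f/7 maps D -> D with g(0) = 0, so by the Schwarz lemma |g(z)| <= |z|, i.e. |f(z)| <= 7|z|; this is sharp (f(z) = 7z).
Step 2: |z0|^2 = 0.12^2 + 0.12^2 = 0.0288
Step 3: |z0| = sqrt(0.0288) = 0.169706
Step 4: Best bound = 7 * |z0| = 7 * 0.169706 = 1.1879

1.1879


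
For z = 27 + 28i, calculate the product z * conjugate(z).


Step 1: conj(z) = 27 - 28i
Step 2: z * conj(z) = 27^2 + 28^2
Step 3: = 729 + 784 = 1513

1513


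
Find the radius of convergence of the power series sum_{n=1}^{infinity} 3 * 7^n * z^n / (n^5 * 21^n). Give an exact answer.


Step 1: General term a_n = 3 * 7^n / (n^5 * 21^n)
Step 2: By the root test, |a_n|^(1/n) = 3^(1/n) * 7 / (n^(5/n) * 21) -> 7/21 as n -> infinity (since 3^(1/n) -> 1 and n^(5/n) -> 1)
Step 3: R = 1/lim|a_n|^(1/n) = 21/7 = 3

3


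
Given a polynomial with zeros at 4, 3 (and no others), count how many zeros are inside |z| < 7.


Step 1: Check each root:
  z = 4: |4| = 4 < 7
  z = 3: |3| = 3 < 7
Step 2: Count = 2

2


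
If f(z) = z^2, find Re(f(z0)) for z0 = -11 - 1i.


Step 1: z0 = -11 - 1i
Step 2: z0^2 = (-11)^2 - (-1)^2 + 22i
Step 3: real part = 121 - 1 = 120

120


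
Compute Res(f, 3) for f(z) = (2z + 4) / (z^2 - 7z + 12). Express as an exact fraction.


Step 1: Q(z) = z^2 - 7z + 12 = (z - 3)(z - 4)
Step 2: Q'(z) = 2z - 7
Step 3: Q'(3) = -1, P(3) = 10
Step 4: Res = P(3)/Q'(3) = 10/(-1) = -10

-10


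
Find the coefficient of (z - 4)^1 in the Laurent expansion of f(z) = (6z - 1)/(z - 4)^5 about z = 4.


Step 1: Write the numerator in powers of (z - 4): 6z - 1 = 6(z - 4) + (6*4 - 1) = 6(z - 4) + 23
Step 2: Divide by (z - 4)^5: f(z) = 23(z - 4)^(-5) + 6(z - 4)^(-4)
Step 3: This finite sum is the Laurent series of f about z = 4.
Step 4: Only the powers -5 and -4 appear, so the coefficient of (z - 4)^1 = 0

0


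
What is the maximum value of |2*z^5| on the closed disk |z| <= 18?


Step 1: On |z| = 18, |f(z)| = 2 * |z|^5 = 2 * 18^5
Step 2: By maximum modulus principle, maximum is on boundary.
Step 3: Maximum = 2 * 1889568 = 3779136

3779136


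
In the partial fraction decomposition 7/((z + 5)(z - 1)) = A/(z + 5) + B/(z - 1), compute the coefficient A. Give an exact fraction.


Step 1: Multiply both sides by (z + 5) and set z = -5
Step 2: A = 7 / (-5 - 1)
Step 3: A = 7 / (-6)
Step 4: A = -7/6

-7/6


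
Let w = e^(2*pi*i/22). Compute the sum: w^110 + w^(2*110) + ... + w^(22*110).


Step 1: The sum sum_{j=1}^{n} w^(k*j) equals n if n | k, else 0.
Step 2: Here n = 22, k = 110
Step 3: Does n divide k? 22 | 110 -> True
Step 4: Sum = 22

22


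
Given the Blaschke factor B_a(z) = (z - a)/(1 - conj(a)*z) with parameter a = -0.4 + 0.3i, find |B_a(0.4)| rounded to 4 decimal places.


Step 1: Numerator z0 - a = 0.4 - (-0.4 + 0.3i) = 0.8 - 0.3i
Step 2: Denominator 1 - conj(a)*z0 = 1 - (-0.4 - 0.3i)*0.4 = 1.16 + 0.12i
Step 3: |z0 - a|^2 = 0.8^2 + (-0.3)^2 = 0.73; |1 - conj(a)*z0|^2 = 1.16^2 + 0.12^2 = 1.36
Step 4: |B_a(0.4)| = sqrt(0.73 / 1.36) = sqrt(0.536765)
Step 5: = 0.7326

0.7326


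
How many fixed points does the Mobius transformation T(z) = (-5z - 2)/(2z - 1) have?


Step 1: Fixed points satisfy T(z) = z
Step 2: 2z^2 + 4z + 2 = 0
Step 3: Discriminant = 4^2 - 4*2*2 = 0
Step 4: Number of fixed points = 1

1


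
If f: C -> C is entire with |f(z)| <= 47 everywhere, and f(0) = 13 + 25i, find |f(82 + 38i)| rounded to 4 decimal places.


Step 1: By Liouville's theorem, a bounded entire function is constant.
Step 2: f(z) = f(0) = 13 + 25i for all z.
Step 3: |f(w)| = |13 + 25i| = sqrt(169 + 625)
Step 4: = 28.178

28.178


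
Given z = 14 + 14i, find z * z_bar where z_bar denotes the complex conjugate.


Step 1: conj(z) = 14 - 14i
Step 2: z * conj(z) = 14^2 + 14^2
Step 3: = 196 + 196 = 392

392


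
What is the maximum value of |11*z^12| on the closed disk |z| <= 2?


Step 1: On |z| = 2, |f(z)| = 11 * |z|^12 = 11 * 2^12
Step 2: By maximum modulus principle, maximum is on boundary.
Step 3: Maximum = 11 * 4096 = 45056

45056


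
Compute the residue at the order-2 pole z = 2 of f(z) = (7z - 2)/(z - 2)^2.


Step 1: Pole of order 2 at z = 2
Step 2: Res = lim d/dz [(z - 2)^2 * f(z)] as z -> 2
Step 3: (z - 2)^2 * f(z) = 7z - 2
Step 4: d/dz[7z - 2] = 7

7


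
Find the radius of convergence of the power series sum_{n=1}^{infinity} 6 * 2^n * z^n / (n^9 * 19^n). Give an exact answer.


Step 1: General term a_n = 6 * 2^n / (n^9 * 19^n)
Step 2: By the root test, |a_n|^(1/n) = 6^(1/n) * 2 / (n^(9/n) * 19) -> 2/19 as n -> infinity (since 6^(1/n) -> 1 and n^(9/n) -> 1)
Step 3: R = 1/lim|a_n|^(1/n) = 19/2

19/2


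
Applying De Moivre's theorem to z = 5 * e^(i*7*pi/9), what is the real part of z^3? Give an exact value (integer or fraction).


Step 1: By De Moivre's theorem, z^3 = 5^3 * e^(i*3*7*pi/9) = 125 * (cos(7*pi/3) + i*sin(7*pi/3))
Step 2: |z|^3 = 5^3 = 125
Step 3: Reduce the angle mod 2*pi: 7*pi/3 - 2*pi = pi/3
Step 4: cos(pi/3) = 1/2
Step 5: Re(z^3) = 125 * 1/2 = 125/2

125/2


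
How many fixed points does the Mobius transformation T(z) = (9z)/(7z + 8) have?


Step 1: Fixed points satisfy T(z) = z
Step 2: 7z^2 - z = 0
Step 3: Discriminant = (-1)^2 - 4*7*0 = 1
Step 4: Number of fixed points = 2

2


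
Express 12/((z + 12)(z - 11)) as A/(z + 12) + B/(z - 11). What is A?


Step 1: Multiply both sides by (z + 12) and set z = -12
Step 2: A = 12 / (-12 - 11)
Step 3: A = 12 / (-23)
Step 4: A = -12/23

-12/23


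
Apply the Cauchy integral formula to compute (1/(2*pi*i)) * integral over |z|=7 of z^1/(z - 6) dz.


Step 1: f(z) = z^1, a = 6 is inside |z| = 7
Step 2: By Cauchy integral formula: (1/(2pi*i)) * integral = f(a)
Step 3: f(6) = 6^1 = 6

6


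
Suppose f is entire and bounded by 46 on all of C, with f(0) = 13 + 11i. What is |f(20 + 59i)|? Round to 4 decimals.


Step 1: By Liouville's theorem, a bounded entire function is constant.
Step 2: f(z) = f(0) = 13 + 11i for all z.
Step 3: |f(w)| = |13 + 11i| = sqrt(169 + 121)
Step 4: = 17.0294

17.0294


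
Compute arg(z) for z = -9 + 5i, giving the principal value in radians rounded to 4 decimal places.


Step 1: z = -9 + 5i
Step 2: arg(z) = atan2(5, -9)
Step 3: arg(z) = 2.6345

2.6345


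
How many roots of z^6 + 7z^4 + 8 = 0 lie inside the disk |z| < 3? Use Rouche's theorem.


Step 1: On |z| = 3 the three terms have sizes |z^6| = 3^6 = 729, |7z^4| = 7*3^4 = 567, |8| = 8
Step 2: The dominant term is g(z) = z^6; let h(z) = 7z^4 + 8 so f = g + h
Step 3: On |z| = 3: |g| = 729 and |h| <= 567 + 8 = 575
Step 4: Since 729 > 575, |h| < |g| on |z| = 3, so by Rouche f has the same number of zeros as g inside |z| < 3
Step 5: g(z) = z^6 has 6 zeros (all at the origin) inside |z| < 3. Answer = 6

6


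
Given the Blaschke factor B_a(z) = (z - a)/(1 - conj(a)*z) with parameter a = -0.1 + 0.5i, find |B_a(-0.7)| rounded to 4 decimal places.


Step 1: Numerator z0 - a = -0.7 - (-0.1 + 0.5i) = -0.6 - 0.5i
Step 2: Denominator 1 - conj(a)*z0 = 1 - (-0.1 - 0.5i)*(-0.7) = 0.93 - 0.35i
Step 3: |z0 - a|^2 = (-0.6)^2 + (-0.5)^2 = 0.61; |1 - conj(a)*z0|^2 = 0.93^2 + (-0.35)^2 = 0.9874
Step 4: |B_a(-0.7)| = sqrt(0.61 / 0.9874) = sqrt(0.617784)
Step 5: = 0.786

0.786


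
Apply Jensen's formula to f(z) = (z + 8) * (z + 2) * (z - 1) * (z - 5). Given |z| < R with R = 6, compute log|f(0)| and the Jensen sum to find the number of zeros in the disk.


Jensen's formula: (1/2pi)*integral log|f(Re^it)|dt = log|f(0)| + sum_{|a_k|<R} log(R/|a_k|)
Step 1: f(0) = 8 * 2 * (-1) * (-5) = 80
Step 2: log|f(0)| = log|-8| + log|-2| + log|1| + log|5| = 4.382
Step 3: Zeros inside |z| < 6: -2, 1, 5
Step 4: Jensen sum = log(6/2) + log(6/1) + log(6/5) = 3.0727
Step 5: n(R) = number of terms in the Jensen sum = count of zeros inside |z| < 6 = 3

3


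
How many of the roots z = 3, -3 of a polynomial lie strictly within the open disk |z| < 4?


Step 1: Check each root:
  z = 3: |3| = 3 < 4
  z = -3: |-3| = 3 < 4
Step 2: Count = 2

2


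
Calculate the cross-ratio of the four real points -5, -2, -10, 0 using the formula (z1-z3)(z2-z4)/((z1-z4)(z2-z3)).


Step 1: (z1-z3)(z2-z4) = 5 * (-2) = -10
Step 2: (z1-z4)(z2-z3) = (-5) * 8 = -40
Step 3: Cross-ratio = 10/40 = 1/4

1/4


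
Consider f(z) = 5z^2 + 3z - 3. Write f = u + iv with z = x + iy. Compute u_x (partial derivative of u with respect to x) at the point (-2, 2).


Step 1: f(z) = 5(x+iy)^2 + 3(x+iy) - 3
Step 2: u = 5(x^2 - y^2) + 3x - 3
Step 3: u_x = 10x + 3
Step 4: At (-2, 2): u_x = -20 + 3 = -17

-17


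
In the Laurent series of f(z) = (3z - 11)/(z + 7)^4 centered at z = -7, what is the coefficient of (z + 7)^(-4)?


Step 1: Write the numerator in powers of (z + 7): 3z - 11 = 3(z + 7) + (3*(-7) - 11) = 3(z + 7) - 32
Step 2: Divide by (z + 7)^4: f(z) = -32(z + 7)^(-4) + 3(z + 7)^(-3)
Step 3: This finite sum is the Laurent series of f about z = -7.
Step 4: Coefficient of (z + 7)^(-4) = 3*(-7) - 11 = -32

-32


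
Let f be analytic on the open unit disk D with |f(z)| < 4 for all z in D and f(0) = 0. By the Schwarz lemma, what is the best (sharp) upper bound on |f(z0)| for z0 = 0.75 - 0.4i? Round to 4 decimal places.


Step 1: g = f/4 maps D -> D with g(0) = 0, so by the Schwarz lemma |g(z)| <= |z|, i.e. |f(z)| <= 4|z|; this is sharp (f(z) = 4z).
Step 2: |z0|^2 = 0.75^2 + (-0.4)^2 = 0.7225
Step 3: |z0| = sqrt(0.7225) = 0.85
Step 4: Best bound = 4 * |z0| = 4 * 0.85 = 3.4

3.4


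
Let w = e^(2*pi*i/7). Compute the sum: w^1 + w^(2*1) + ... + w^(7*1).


Step 1: The sum sum_{j=1}^{n} w^(k*j) equals n if n | k, else 0.
Step 2: Here n = 7, k = 1
Step 3: Does n divide k? 7 | 1 -> False
Step 4: Sum = 0

0


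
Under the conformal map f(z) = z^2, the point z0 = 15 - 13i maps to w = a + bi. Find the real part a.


Step 1: z0 = 15 - 13i
Step 2: z0^2 = 15^2 - (-13)^2 - 390i
Step 3: real part = 225 - 169 = 56

56


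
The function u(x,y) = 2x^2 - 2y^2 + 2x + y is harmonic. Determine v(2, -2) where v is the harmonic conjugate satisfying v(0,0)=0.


Step 1: v_x = -u_y = 4y - 1
Step 2: v_y = u_x = 4x + 2
Step 3: v = 4xy - x + 2y + C
Step 4: v(0,0) = 0 => C = 0
Step 5: v(2, -2) = -22

-22


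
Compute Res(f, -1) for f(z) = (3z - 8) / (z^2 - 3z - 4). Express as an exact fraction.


Step 1: Q(z) = z^2 - 3z - 4 = (z + 1)(z - 4)
Step 2: Q'(z) = 2z - 3
Step 3: Q'(-1) = -5, P(-1) = -11
Step 4: Res = P(-1)/Q'(-1) = -11/(-5) = 11/5

11/5


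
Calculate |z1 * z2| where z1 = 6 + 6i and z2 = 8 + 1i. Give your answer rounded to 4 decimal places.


Step 1: |z1| = sqrt(6^2 + 6^2) = sqrt(72)
Step 2: |z2| = sqrt(8^2 + 1^2) = sqrt(65)
Step 3: |z1*z2| = |z1|*|z2| = sqrt(72) * sqrt(65) = sqrt(72 * 65) = sqrt(4680)
Step 4: = 68.4105

68.4105


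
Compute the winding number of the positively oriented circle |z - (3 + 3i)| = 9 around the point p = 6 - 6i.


Step 1: Center c = (3, 3), radius = 9
Step 2: |p - c|^2 = 3^2 + (-9)^2 = 90
Step 3: r^2 = 81
Step 4: |p-c| > r so winding number = 0

0


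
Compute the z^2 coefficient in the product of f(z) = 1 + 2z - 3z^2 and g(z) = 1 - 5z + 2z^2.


Step 1: z^2 term in f*g comes from: (1)*(2z^2) + (2z)*(-5z) + (-3z^2)*(1)
Step 2: = 2 - 10 - 3
Step 3: = -11

-11


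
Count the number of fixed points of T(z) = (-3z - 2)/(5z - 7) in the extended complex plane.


Step 1: Fixed points satisfy T(z) = z
Step 2: 5z^2 - 4z + 2 = 0
Step 3: Discriminant = (-4)^2 - 4*5*2 = -24
Step 4: Number of fixed points = 2

2


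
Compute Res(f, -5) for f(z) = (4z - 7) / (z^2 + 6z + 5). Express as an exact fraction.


Step 1: Q(z) = z^2 + 6z + 5 = (z + 5)(z + 1)
Step 2: Q'(z) = 2z + 6
Step 3: Q'(-5) = -4, P(-5) = -27
Step 4: Res = P(-5)/Q'(-5) = -27/(-4) = 27/4

27/4


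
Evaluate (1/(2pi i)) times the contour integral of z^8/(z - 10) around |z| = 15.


Step 1: f(z) = z^8, a = 10 is inside |z| = 15
Step 2: By Cauchy integral formula: (1/(2pi*i)) * integral = f(a)
Step 3: f(10) = 10^8 = 100000000

100000000


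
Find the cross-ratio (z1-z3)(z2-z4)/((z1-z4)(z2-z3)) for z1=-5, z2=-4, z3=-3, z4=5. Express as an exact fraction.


Step 1: (z1-z3)(z2-z4) = (-2) * (-9) = 18
Step 2: (z1-z4)(z2-z3) = (-10) * (-1) = 10
Step 3: Cross-ratio = 18/10 = 9/5

9/5


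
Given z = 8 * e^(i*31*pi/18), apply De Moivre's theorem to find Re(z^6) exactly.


Step 1: By De Moivre's theorem, z^6 = 8^6 * e^(i*6*31*pi/18) = 262144 * (cos(31*pi/3) + i*sin(31*pi/3))
Step 2: |z|^6 = 8^6 = 262144
Step 3: Reduce the angle mod 2*pi: 31*pi/3 - 10*pi = pi/3
Step 4: cos(pi/3) = 1/2
Step 5: Re(z^6) = 262144 * 1/2 = 131072

131072


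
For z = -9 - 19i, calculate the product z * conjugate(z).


Step 1: conj(z) = -9 + 19i
Step 2: z * conj(z) = (-9)^2 + (-19)^2
Step 3: = 81 + 361 = 442

442


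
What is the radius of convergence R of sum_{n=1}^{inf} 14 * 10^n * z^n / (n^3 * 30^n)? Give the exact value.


Step 1: General term a_n = 14 * 10^n / (n^3 * 30^n)
Step 2: By the root test, |a_n|^(1/n) = 14^(1/n) * 10 / (n^(3/n) * 30) -> 10/30 as n -> infinity (since 14^(1/n) -> 1 and n^(3/n) -> 1)
Step 3: R = 1/lim|a_n|^(1/n) = 30/10 = 3

3


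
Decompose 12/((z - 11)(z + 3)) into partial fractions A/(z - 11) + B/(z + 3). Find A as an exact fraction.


Step 1: Multiply both sides by (z - 11) and set z = 11
Step 2: A = 12 / (11 + 3)
Step 3: A = 12 / 14
Step 4: A = 6/7

6/7


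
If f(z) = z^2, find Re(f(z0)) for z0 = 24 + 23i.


Step 1: z0 = 24 + 23i
Step 2: z0^2 = 24^2 - 23^2 + 1104i
Step 3: real part = 576 - 529 = 47

47


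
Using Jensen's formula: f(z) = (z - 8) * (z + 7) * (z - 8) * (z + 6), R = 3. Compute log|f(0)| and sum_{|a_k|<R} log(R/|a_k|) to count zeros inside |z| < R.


Jensen's formula: (1/2pi)*integral log|f(Re^it)|dt = log|f(0)| + sum_{|a_k|<R} log(R/|a_k|)
Step 1: f(0) = (-8) * 7 * (-8) * 6 = 2688
Step 2: log|f(0)| = log|8| + log|-7| + log|8| + log|-6| = 7.8966
Step 3: Zeros inside |z| < 3: none
Step 4: Jensen sum = (empty sum) = 0
Step 5: n(R) = number of terms in the Jensen sum = count of zeros inside |z| < 3 = 0

0


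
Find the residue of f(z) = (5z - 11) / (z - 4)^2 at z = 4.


Step 1: Pole of order 2 at z = 4
Step 2: Res = lim d/dz [(z - 4)^2 * f(z)] as z -> 4
Step 3: (z - 4)^2 * f(z) = 5z - 11
Step 4: d/dz[5z - 11] = 5

5


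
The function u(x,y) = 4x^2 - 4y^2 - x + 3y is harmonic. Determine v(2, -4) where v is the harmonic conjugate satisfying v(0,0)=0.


Step 1: v_x = -u_y = 8y - 3
Step 2: v_y = u_x = 8x - 1
Step 3: v = 8xy - 3x - y + C
Step 4: v(0,0) = 0 => C = 0
Step 5: v(2, -4) = -66

-66


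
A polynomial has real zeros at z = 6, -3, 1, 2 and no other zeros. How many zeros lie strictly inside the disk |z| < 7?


Step 1: Check each root:
  z = 6: |6| = 6 < 7
  z = -3: |-3| = 3 < 7
  z = 1: |1| = 1 < 7
  z = 2: |2| = 2 < 7
Step 2: Count = 4

4


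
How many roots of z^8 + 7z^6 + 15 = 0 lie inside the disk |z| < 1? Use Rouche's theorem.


Step 1: On |z| = 1 the three terms have sizes |z^8| = 1^8 = 1, |7z^6| = 7*1^6 = 7, |15| = 15
Step 2: The dominant term is g(z) = 15; let h(z) = z^8 + 7z^6 so f = g + h
Step 3: On |z| = 1: |g| = 15 and |h| <= 1 + 7 = 8
Step 4: Since 15 > 8, |h| < |g| on |z| = 1, so by Rouche f has the same number of zeros as g inside |z| < 1
Step 5: g(z) = 15 is a nonzero constant with no zeros inside |z| < 1. Answer = 0

0


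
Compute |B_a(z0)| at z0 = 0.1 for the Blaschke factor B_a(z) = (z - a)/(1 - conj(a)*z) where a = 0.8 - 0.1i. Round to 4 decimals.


Step 1: Numerator z0 - a = 0.1 - (0.8 - 0.1i) = -0.7 + 0.1i
Step 2: Denominator 1 - conj(a)*z0 = 1 - (0.8 + 0.1i)*0.1 = 0.92 - 0.01i
Step 3: |z0 - a|^2 = (-0.7)^2 + 0.1^2 = 0.5; |1 - conj(a)*z0|^2 = 0.92^2 + (-0.01)^2 = 0.8465
Step 4: |B_a(0.1)| = sqrt(0.5 / 0.8465) = sqrt(0.590667)
Step 5: = 0.7685

0.7685


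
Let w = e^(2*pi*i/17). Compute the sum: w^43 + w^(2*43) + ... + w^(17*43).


Step 1: The sum sum_{j=1}^{n} w^(k*j) equals n if n | k, else 0.
Step 2: Here n = 17, k = 43
Step 3: Does n divide k? 17 | 43 -> False
Step 4: Sum = 0

0


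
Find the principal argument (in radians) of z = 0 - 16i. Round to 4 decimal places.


Step 1: z = 0 - 16i
Step 2: arg(z) = atan2(-16, 0)
Step 3: arg(z) = -1.5708

-1.5708


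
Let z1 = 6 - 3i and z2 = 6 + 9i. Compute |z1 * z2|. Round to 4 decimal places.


Step 1: |z1| = sqrt(6^2 + (-3)^2) = sqrt(45)
Step 2: |z2| = sqrt(6^2 + 9^2) = sqrt(117)
Step 3: |z1*z2| = |z1|*|z2| = sqrt(45) * sqrt(117) = sqrt(45 * 117) = sqrt(5265)
Step 4: = 72.5603

72.5603


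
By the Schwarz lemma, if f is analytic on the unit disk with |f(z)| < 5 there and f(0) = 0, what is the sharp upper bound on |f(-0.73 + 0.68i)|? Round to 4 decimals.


Step 1: g = f/5 maps D -> D with g(0) = 0, so by the Schwarz lemma |g(z)| <= |z|, i.e. |f(z)| <= 5|z|; this is sharp (f(z) = 5z).
Step 2: |z0|^2 = (-0.73)^2 + 0.68^2 = 0.9953
Step 3: |z0| = sqrt(0.9953) = 0.997647
Step 4: Best bound = 5 * |z0| = 5 * 0.997647 = 4.9882

4.9882


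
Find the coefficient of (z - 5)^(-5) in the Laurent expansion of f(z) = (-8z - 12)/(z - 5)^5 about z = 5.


Step 1: Write the numerator in powers of (z - 5): -8z - 12 = -8(z - 5) + (-8*5 - 12) = -8(z - 5) - 52
Step 2: Divide by (z - 5)^5: f(z) = -52(z - 5)^(-5) - 8(z - 5)^(-4)
Step 3: This finite sum is the Laurent series of f about z = 5.
Step 4: Coefficient of (z - 5)^(-5) = -8*5 - 12 = -52

-52


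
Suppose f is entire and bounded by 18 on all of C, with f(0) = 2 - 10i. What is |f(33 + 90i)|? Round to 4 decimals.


Step 1: By Liouville's theorem, a bounded entire function is constant.
Step 2: f(z) = f(0) = 2 - 10i for all z.
Step 3: |f(w)| = |2 - 10i| = sqrt(4 + 100)
Step 4: = 10.198

10.198


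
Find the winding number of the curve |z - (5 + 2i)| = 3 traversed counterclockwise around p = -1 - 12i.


Step 1: Center c = (5, 2), radius = 3
Step 2: |p - c|^2 = (-6)^2 + (-14)^2 = 232
Step 3: r^2 = 9
Step 4: |p-c| > r so winding number = 0

0


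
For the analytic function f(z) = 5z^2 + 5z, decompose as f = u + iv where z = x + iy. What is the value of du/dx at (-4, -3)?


Step 1: f(z) = 5(x+iy)^2 + 5(x+iy) + 0
Step 2: u = 5(x^2 - y^2) + 5x + 0
Step 3: u_x = 10x + 5
Step 4: At (-4, -3): u_x = -40 + 5 = -35

-35


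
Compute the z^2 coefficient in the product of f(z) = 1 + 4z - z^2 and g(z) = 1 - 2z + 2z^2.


Step 1: z^2 term in f*g comes from: (1)*(2z^2) + (4z)*(-2z) + (-z^2)*(1)
Step 2: = 2 - 8 - 1
Step 3: = -7

-7


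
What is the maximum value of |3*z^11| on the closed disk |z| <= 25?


Step 1: On |z| = 25, |f(z)| = 3 * |z|^11 = 3 * 25^11
Step 2: By maximum modulus principle, maximum is on boundary.
Step 3: Maximum = 3 * 2384185791015625 = 7152557373046875

7152557373046875


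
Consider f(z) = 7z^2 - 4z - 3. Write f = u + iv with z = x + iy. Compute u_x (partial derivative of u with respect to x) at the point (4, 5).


Step 1: f(z) = 7(x+iy)^2 - 4(x+iy) - 3
Step 2: u = 7(x^2 - y^2) - 4x - 3
Step 3: u_x = 14x - 4
Step 4: At (4, 5): u_x = 56 - 4 = 52

52


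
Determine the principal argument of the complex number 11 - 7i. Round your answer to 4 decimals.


Step 1: z = 11 - 7i
Step 2: arg(z) = atan2(-7, 11)
Step 3: arg(z) = -0.5667

-0.5667


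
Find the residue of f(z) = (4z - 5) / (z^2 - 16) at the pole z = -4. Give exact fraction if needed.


Step 1: Q(z) = z^2 - 16 = (z + 4)(z - 4)
Step 2: Q'(z) = 2z
Step 3: Q'(-4) = -8, P(-4) = -21
Step 4: Res = P(-4)/Q'(-4) = -21/(-8) = 21/8

21/8


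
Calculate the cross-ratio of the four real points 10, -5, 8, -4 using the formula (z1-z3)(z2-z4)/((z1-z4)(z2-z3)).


Step 1: (z1-z3)(z2-z4) = 2 * (-1) = -2
Step 2: (z1-z4)(z2-z3) = 14 * (-13) = -182
Step 3: Cross-ratio = 2/182 = 1/91

1/91


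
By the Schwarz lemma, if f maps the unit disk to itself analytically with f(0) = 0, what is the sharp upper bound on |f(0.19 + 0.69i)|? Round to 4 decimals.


Step 1: Schwarz lemma: if f: D -> D is analytic with f(0) = 0, then |f(z)| <= |z| for all z in D, and this is sharp (f(z) = z).
Step 2: |z0|^2 = 0.19^2 + 0.69^2 = 0.5122
Step 3: |z0| = sqrt(0.5122) = 0.715681
Step 4: Best bound = |z0| = 0.7157

0.7157


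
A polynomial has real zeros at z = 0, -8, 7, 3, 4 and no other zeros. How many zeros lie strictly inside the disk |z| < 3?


Step 1: Check each root:
  z = 0: |0| = 0 < 3
  z = -8: |-8| = 8 >= 3
  z = 7: |7| = 7 >= 3
  z = 3: |3| = 3 >= 3
  z = 4: |4| = 4 >= 3
Step 2: Count = 1

1


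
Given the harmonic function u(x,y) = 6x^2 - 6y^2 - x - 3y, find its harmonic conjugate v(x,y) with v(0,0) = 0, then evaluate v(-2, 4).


Step 1: v_x = -u_y = 12y + 3
Step 2: v_y = u_x = 12x - 1
Step 3: v = 12xy + 3x - y + C
Step 4: v(0,0) = 0 => C = 0
Step 5: v(-2, 4) = -106

-106


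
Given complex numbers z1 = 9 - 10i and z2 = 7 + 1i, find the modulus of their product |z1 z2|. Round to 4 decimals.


Step 1: |z1| = sqrt(9^2 + (-10)^2) = sqrt(181)
Step 2: |z2| = sqrt(7^2 + 1^2) = sqrt(50)
Step 3: |z1*z2| = |z1|*|z2| = sqrt(181) * sqrt(50) = sqrt(181 * 50) = sqrt(9050)
Step 4: = 95.1315

95.1315


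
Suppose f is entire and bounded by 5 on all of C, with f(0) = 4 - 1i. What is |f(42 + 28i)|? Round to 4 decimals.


Step 1: By Liouville's theorem, a bounded entire function is constant.
Step 2: f(z) = f(0) = 4 - 1i for all z.
Step 3: |f(w)| = |4 - 1i| = sqrt(16 + 1)
Step 4: = 4.1231

4.1231


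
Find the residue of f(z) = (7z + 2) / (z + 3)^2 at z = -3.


Step 1: Pole of order 2 at z = -3
Step 2: Res = lim d/dz [(z + 3)^2 * f(z)] as z -> -3
Step 3: (z + 3)^2 * f(z) = 7z + 2
Step 4: d/dz[7z + 2] = 7

7


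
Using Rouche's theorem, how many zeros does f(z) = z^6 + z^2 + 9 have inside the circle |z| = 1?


Step 1: On |z| = 1 the three terms have sizes |z^6| = 1^6 = 1, |z^2| = 1^2 = 1, |9| = 9
Step 2: The dominant term is g(z) = 9; let h(z) = z^6 + z^2 so f = g + h
Step 3: On |z| = 1: |g| = 9 and |h| <= 1 + 1 = 2
Step 4: Since 9 > 2, |h| < |g| on |z| = 1, so by Rouche f has the same number of zeros as g inside |z| < 1
Step 5: g(z) = 9 is a nonzero constant with no zeros inside |z| < 1. Answer = 0

0


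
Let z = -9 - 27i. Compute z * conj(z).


Step 1: conj(z) = -9 + 27i
Step 2: z * conj(z) = (-9)^2 + (-27)^2
Step 3: = 81 + 729 = 810

810


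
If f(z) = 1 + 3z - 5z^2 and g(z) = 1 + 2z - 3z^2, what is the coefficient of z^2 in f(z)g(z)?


Step 1: z^2 term in f*g comes from: (1)*(-3z^2) + (3z)*(2z) + (-5z^2)*(1)
Step 2: = -3 + 6 - 5
Step 3: = -2

-2


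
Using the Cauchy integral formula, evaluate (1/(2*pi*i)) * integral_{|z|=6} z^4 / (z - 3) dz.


Step 1: f(z) = z^4, a = 3 is inside |z| = 6
Step 2: By Cauchy integral formula: (1/(2pi*i)) * integral = f(a)
Step 3: f(3) = 3^4 = 81

81


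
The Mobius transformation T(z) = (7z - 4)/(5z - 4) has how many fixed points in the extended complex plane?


Step 1: Fixed points satisfy T(z) = z
Step 2: 5z^2 - 11z + 4 = 0
Step 3: Discriminant = (-11)^2 - 4*5*4 = 41
Step 4: Number of fixed points = 2

2


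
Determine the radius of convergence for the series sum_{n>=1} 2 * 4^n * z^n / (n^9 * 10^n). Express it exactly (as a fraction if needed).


Step 1: General term a_n = 2 * 4^n / (n^9 * 10^n)
Step 2: By the root test, |a_n|^(1/n) = 2^(1/n) * 4 / (n^(9/n) * 10) -> 4/10 as n -> infinity (since 2^(1/n) -> 1 and n^(9/n) -> 1)
Step 3: R = 1/lim|a_n|^(1/n) = 10/4 = 5/2

5/2


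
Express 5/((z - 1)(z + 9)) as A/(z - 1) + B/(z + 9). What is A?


Step 1: Multiply both sides by (z - 1) and set z = 1
Step 2: A = 5 / (1 + 9)
Step 3: A = 5 / 10
Step 4: A = 1/2

1/2


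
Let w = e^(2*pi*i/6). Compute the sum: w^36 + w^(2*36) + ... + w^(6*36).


Step 1: The sum sum_{j=1}^{n} w^(k*j) equals n if n | k, else 0.
Step 2: Here n = 6, k = 36
Step 3: Does n divide k? 6 | 36 -> True
Step 4: Sum = 6

6


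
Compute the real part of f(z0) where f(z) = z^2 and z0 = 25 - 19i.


Step 1: z0 = 25 - 19i
Step 2: z0^2 = 25^2 - (-19)^2 - 950i
Step 3: real part = 625 - 361 = 264

264


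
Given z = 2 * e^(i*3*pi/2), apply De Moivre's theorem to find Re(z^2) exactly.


Step 1: By De Moivre's theorem, z^2 = 2^2 * e^(i*2*3*pi/2) = 4 * (cos(3*pi) + i*sin(3*pi))
Step 2: |z|^2 = 2^2 = 4
Step 3: Reduce the angle mod 2*pi: 3*pi - 2*pi = pi
Step 4: cos(pi) = -1
Step 5: Re(z^2) = 4 * (-1) = -4

-4


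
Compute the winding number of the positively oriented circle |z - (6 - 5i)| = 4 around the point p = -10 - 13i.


Step 1: Center c = (6, -5), radius = 4
Step 2: |p - c|^2 = (-16)^2 + (-8)^2 = 320
Step 3: r^2 = 16
Step 4: |p-c| > r so winding number = 0

0


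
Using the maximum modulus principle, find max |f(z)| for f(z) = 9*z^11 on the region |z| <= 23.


Step 1: On |z| = 23, |f(z)| = 9 * |z|^11 = 9 * 23^11
Step 2: By maximum modulus principle, maximum is on boundary.
Step 3: Maximum = 9 * 952809757913927 = 8575287821225343

8575287821225343


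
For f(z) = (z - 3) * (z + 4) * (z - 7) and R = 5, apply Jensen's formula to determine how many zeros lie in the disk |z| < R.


Jensen's formula: (1/2pi)*integral log|f(Re^it)|dt = log|f(0)| + sum_{|a_k|<R} log(R/|a_k|)
Step 1: f(0) = (-3) * 4 * (-7) = 84
Step 2: log|f(0)| = log|3| + log|-4| + log|7| = 4.4308
Step 3: Zeros inside |z| < 5: 3, -4
Step 4: Jensen sum = log(5/3) + log(5/4) = 0.734
Step 5: n(R) = number of terms in the Jensen sum = count of zeros inside |z| < 5 = 2

2


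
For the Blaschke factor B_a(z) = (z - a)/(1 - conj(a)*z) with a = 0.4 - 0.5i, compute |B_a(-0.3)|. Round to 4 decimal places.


Step 1: Numerator z0 - a = -0.3 - (0.4 - 0.5i) = -0.7 + 0.5i
Step 2: Denominator 1 - conj(a)*z0 = 1 - (0.4 + 0.5i)*(-0.3) = 1.12 + 0.15i
Step 3: |z0 - a|^2 = (-0.7)^2 + 0.5^2 = 0.74; |1 - conj(a)*z0|^2 = 1.12^2 + 0.15^2 = 1.2769
Step 4: |B_a(-0.3)| = sqrt(0.74 / 1.2769) = sqrt(0.579529)
Step 5: = 0.7613

0.7613


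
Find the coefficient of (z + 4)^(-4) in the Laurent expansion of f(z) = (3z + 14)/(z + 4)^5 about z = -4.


Step 1: Write the numerator in powers of (z + 4): 3z + 14 = 3(z + 4) + (3*(-4) + 14) = 3(z + 4) + 2
Step 2: Divide by (z + 4)^5: f(z) = 2(z + 4)^(-5) + 3(z + 4)^(-4)
Step 3: This finite sum is the Laurent series of f about z = -4.
Step 4: Coefficient of (z + 4)^(-4) = coefficient of (z + 4) in the re-centred numerator = 3

3


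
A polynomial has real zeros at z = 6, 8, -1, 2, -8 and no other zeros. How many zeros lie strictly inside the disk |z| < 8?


Step 1: Check each root:
  z = 6: |6| = 6 < 8
  z = 8: |8| = 8 >= 8
  z = -1: |-1| = 1 < 8
  z = 2: |2| = 2 < 8
  z = -8: |-8| = 8 >= 8
Step 2: Count = 3

3


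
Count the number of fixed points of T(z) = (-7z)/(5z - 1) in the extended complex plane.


Step 1: Fixed points satisfy T(z) = z
Step 2: 5z^2 + 6z = 0
Step 3: Discriminant = 6^2 - 4*5*0 = 36
Step 4: Number of fixed points = 2

2


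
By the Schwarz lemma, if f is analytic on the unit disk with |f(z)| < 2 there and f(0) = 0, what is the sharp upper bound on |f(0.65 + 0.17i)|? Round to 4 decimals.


Step 1: g = f/2 maps D -> D with g(0) = 0, so by the Schwarz lemma |g(z)| <= |z|, i.e. |f(z)| <= 2|z|; this is sharp (f(z) = 2z).
Step 2: |z0|^2 = 0.65^2 + 0.17^2 = 0.4514
Step 3: |z0| = sqrt(0.4514) = 0.671863
Step 4: Best bound = 2 * |z0| = 2 * 0.671863 = 1.3437

1.3437


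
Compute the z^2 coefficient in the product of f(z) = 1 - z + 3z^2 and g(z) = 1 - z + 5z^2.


Step 1: z^2 term in f*g comes from: (1)*(5z^2) + (-z)*(-z) + (3z^2)*(1)
Step 2: = 5 + 1 + 3
Step 3: = 9

9


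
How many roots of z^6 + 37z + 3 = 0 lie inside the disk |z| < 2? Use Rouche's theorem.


Step 1: On |z| = 2 the three terms have sizes |z^6| = 2^6 = 64, |37z| = 37*2 = 74, |3| = 3
Step 2: The dominant term is g(z) = 37z; let h(z) = z^6 + 3 so f = g + h
Step 3: On |z| = 2: |g| = 74 and |h| <= 64 + 3 = 67
Step 4: Since 74 > 67, |h| < |g| on |z| = 2, so by Rouche f has the same number of zeros as g inside |z| < 2
Step 5: g(z) = 37z has 1 zero (at the origin, multiplicity 1) inside |z| < 2. Answer = 1

1


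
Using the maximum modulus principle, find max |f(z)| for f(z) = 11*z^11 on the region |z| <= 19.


Step 1: On |z| = 19, |f(z)| = 11 * |z|^11 = 11 * 19^11
Step 2: By maximum modulus principle, maximum is on boundary.
Step 3: Maximum = 11 * 116490258898219 = 1281392847880409

1281392847880409


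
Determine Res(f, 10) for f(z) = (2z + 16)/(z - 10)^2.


Step 1: Pole of order 2 at z = 10
Step 2: Res = lim d/dz [(z - 10)^2 * f(z)] as z -> 10
Step 3: (z - 10)^2 * f(z) = 2z + 16
Step 4: d/dz[2z + 16] = 2

2


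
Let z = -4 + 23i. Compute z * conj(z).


Step 1: conj(z) = -4 - 23i
Step 2: z * conj(z) = (-4)^2 + 23^2
Step 3: = 16 + 529 = 545

545


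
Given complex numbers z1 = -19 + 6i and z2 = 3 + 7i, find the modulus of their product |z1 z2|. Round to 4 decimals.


Step 1: |z1| = sqrt((-19)^2 + 6^2) = sqrt(397)
Step 2: |z2| = sqrt(3^2 + 7^2) = sqrt(58)
Step 3: |z1*z2| = |z1|*|z2| = sqrt(397) * sqrt(58) = sqrt(397 * 58) = sqrt(23026)
Step 4: = 151.7432

151.7432


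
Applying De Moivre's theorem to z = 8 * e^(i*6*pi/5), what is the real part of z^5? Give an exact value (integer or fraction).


Step 1: By De Moivre's theorem, z^5 = 8^5 * e^(i*5*6*pi/5) = 32768 * (cos(6*pi) + i*sin(6*pi))
Step 2: |z|^5 = 8^5 = 32768
Step 3: Reduce the angle mod 2*pi: 6*pi - 6*pi = 0
Step 4: cos(0) = 1
Step 5: Re(z^5) = 32768 * 1 = 32768

32768


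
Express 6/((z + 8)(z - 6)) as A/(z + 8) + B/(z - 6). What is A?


Step 1: Multiply both sides by (z + 8) and set z = -8
Step 2: A = 6 / (-8 - 6)
Step 3: A = 6 / (-14)
Step 4: A = -3/7

-3/7


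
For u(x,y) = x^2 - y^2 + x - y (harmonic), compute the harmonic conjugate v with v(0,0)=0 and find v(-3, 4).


Step 1: v_x = -u_y = 2y + 1
Step 2: v_y = u_x = 2x + 1
Step 3: v = 2xy + x + y + C
Step 4: v(0,0) = 0 => C = 0
Step 5: v(-3, 4) = -23

-23


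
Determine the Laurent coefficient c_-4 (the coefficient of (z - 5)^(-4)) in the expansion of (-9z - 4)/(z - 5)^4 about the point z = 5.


Step 1: Write the numerator in powers of (z - 5): -9z - 4 = -9(z - 5) + (-9*5 - 4) = -9(z - 5) - 49
Step 2: Divide by (z - 5)^4: f(z) = -49(z - 5)^(-4) - 9(z - 5)^(-3)
Step 3: This finite sum is the Laurent series of f about z = 5.
Step 4: Coefficient of (z - 5)^(-4) = -9*5 - 4 = -49

-49


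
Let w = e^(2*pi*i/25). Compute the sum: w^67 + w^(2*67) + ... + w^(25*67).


Step 1: The sum sum_{j=1}^{n} w^(k*j) equals n if n | k, else 0.
Step 2: Here n = 25, k = 67
Step 3: Does n divide k? 25 | 67 -> False
Step 4: Sum = 0

0


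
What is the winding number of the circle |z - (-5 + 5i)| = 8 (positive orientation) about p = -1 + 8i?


Step 1: Center c = (-5, 5), radius = 8
Step 2: |p - c|^2 = 4^2 + 3^2 = 25
Step 3: r^2 = 64
Step 4: |p-c| < r so winding number = 1

1


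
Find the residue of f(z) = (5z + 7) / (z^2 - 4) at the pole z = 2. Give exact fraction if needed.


Step 1: Q(z) = z^2 - 4 = (z - 2)(z + 2)
Step 2: Q'(z) = 2z
Step 3: Q'(2) = 4, P(2) = 17
Step 4: Res = P(2)/Q'(2) = 17/4 = 17/4

17/4


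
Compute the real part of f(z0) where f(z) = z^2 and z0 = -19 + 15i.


Step 1: z0 = -19 + 15i
Step 2: z0^2 = (-19)^2 - 15^2 - 570i
Step 3: real part = 361 - 225 = 136

136


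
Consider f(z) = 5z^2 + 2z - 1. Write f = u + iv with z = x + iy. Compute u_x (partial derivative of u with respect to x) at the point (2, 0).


Step 1: f(z) = 5(x+iy)^2 + 2(x+iy) - 1
Step 2: u = 5(x^2 - y^2) + 2x - 1
Step 3: u_x = 10x + 2
Step 4: At (2, 0): u_x = 20 + 2 = 22

22


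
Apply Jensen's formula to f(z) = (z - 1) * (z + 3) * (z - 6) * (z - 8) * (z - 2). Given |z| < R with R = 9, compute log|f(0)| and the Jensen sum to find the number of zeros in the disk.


Jensen's formula: (1/2pi)*integral log|f(Re^it)|dt = log|f(0)| + sum_{|a_k|<R} log(R/|a_k|)
Step 1: f(0) = (-1) * 3 * (-6) * (-8) * (-2) = 288
Step 2: log|f(0)| = log|1| + log|-3| + log|6| + log|8| + log|2| = 5.663
Step 3: Zeros inside |z| < 9: 1, -3, 6, 8, 2
Step 4: Jensen sum = log(9/1) + log(9/3) + log(9/6) + log(9/8) + log(9/2) = 5.3232
Step 5: n(R) = number of terms in the Jensen sum = count of zeros inside |z| < 9 = 5

5


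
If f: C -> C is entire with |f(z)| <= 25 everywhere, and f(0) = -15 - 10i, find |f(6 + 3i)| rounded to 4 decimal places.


Step 1: By Liouville's theorem, a bounded entire function is constant.
Step 2: f(z) = f(0) = -15 - 10i for all z.
Step 3: |f(w)| = |-15 - 10i| = sqrt(225 + 100)
Step 4: = 18.0278

18.0278


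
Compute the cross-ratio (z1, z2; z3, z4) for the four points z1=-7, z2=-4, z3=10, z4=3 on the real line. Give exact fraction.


Step 1: (z1-z3)(z2-z4) = (-17) * (-7) = 119
Step 2: (z1-z4)(z2-z3) = (-10) * (-14) = 140
Step 3: Cross-ratio = 119/140 = 17/20

17/20


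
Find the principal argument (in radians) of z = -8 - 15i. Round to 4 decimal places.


Step 1: z = -8 - 15i
Step 2: arg(z) = atan2(-15, -8)
Step 3: arg(z) = -2.0608

-2.0608


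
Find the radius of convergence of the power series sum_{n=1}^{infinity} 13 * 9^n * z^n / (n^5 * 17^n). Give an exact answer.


Step 1: General term a_n = 13 * 9^n / (n^5 * 17^n)
Step 2: By the root test, |a_n|^(1/n) = 13^(1/n) * 9 / (n^(5/n) * 17) -> 9/17 as n -> infinity (since 13^(1/n) -> 1 and n^(5/n) -> 1)
Step 3: R = 1/lim|a_n|^(1/n) = 17/9

17/9


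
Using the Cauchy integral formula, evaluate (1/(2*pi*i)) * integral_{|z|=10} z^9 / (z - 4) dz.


Step 1: f(z) = z^9, a = 4 is inside |z| = 10
Step 2: By Cauchy integral formula: (1/(2pi*i)) * integral = f(a)
Step 3: f(4) = 4^9 = 262144

262144


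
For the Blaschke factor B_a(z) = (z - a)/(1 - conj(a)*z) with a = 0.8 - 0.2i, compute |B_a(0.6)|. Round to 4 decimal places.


Step 1: Numerator z0 - a = 0.6 - (0.8 - 0.2i) = -0.2 + 0.2i
Step 2: Denominator 1 - conj(a)*z0 = 1 - (0.8 + 0.2i)*0.6 = 0.52 - 0.12i
Step 3: |z0 - a|^2 = (-0.2)^2 + 0.2^2 = 0.08; |1 - conj(a)*z0|^2 = 0.52^2 + (-0.12)^2 = 0.2848
Step 4: |B_a(0.6)| = sqrt(0.08 / 0.2848) = sqrt(0.280899)
Step 5: = 0.53

0.53


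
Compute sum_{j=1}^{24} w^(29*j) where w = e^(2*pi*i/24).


Step 1: The sum sum_{j=1}^{n} w^(k*j) equals n if n | k, else 0.
Step 2: Here n = 24, k = 29
Step 3: Does n divide k? 24 | 29 -> False
Step 4: Sum = 0

0


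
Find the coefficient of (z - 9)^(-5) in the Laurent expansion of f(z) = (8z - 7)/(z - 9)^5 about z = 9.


Step 1: Write the numerator in powers of (z - 9): 8z - 7 = 8(z - 9) + (8*9 - 7) = 8(z - 9) + 65
Step 2: Divide by (z - 9)^5: f(z) = 65(z - 9)^(-5) + 8(z - 9)^(-4)
Step 3: This finite sum is the Laurent series of f about z = 9.
Step 4: Coefficient of (z - 9)^(-5) = 8*9 - 7 = 65

65


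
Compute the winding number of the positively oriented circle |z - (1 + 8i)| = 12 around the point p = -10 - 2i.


Step 1: Center c = (1, 8), radius = 12
Step 2: |p - c|^2 = (-11)^2 + (-10)^2 = 221
Step 3: r^2 = 144
Step 4: |p-c| > r so winding number = 0

0


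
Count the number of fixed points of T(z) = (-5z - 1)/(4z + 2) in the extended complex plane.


Step 1: Fixed points satisfy T(z) = z
Step 2: 4z^2 + 7z + 1 = 0
Step 3: Discriminant = 7^2 - 4*4*1 = 33
Step 4: Number of fixed points = 2

2


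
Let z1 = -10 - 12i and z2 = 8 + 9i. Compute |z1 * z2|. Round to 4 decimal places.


Step 1: |z1| = sqrt((-10)^2 + (-12)^2) = sqrt(244)
Step 2: |z2| = sqrt(8^2 + 9^2) = sqrt(145)
Step 3: |z1*z2| = |z1|*|z2| = sqrt(244) * sqrt(145) = sqrt(244 * 145) = sqrt(35380)
Step 4: = 188.0957

188.0957


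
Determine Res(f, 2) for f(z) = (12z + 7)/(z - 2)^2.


Step 1: Pole of order 2 at z = 2
Step 2: Res = lim d/dz [(z - 2)^2 * f(z)] as z -> 2
Step 3: (z - 2)^2 * f(z) = 12z + 7
Step 4: d/dz[12z + 7] = 12

12


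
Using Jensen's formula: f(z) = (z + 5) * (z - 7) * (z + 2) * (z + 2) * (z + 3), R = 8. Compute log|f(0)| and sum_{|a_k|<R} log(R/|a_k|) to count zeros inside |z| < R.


Jensen's formula: (1/2pi)*integral log|f(Re^it)|dt = log|f(0)| + sum_{|a_k|<R} log(R/|a_k|)
Step 1: f(0) = 5 * (-7) * 2 * 2 * 3 = -420
Step 2: log|f(0)| = log|-5| + log|7| + log|-2| + log|-2| + log|-3| = 6.0403
Step 3: Zeros inside |z| < 8: -5, 7, -2, -2, -3
Step 4: Jensen sum = log(8/5) + log(8/7) + log(8/2) + log(8/2) + log(8/3) = 4.357
Step 5: n(R) = number of terms in the Jensen sum = count of zeros inside |z| < 8 = 5

5


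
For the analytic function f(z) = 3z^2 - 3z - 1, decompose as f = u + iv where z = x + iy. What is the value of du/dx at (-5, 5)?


Step 1: f(z) = 3(x+iy)^2 - 3(x+iy) - 1
Step 2: u = 3(x^2 - y^2) - 3x - 1
Step 3: u_x = 6x - 3
Step 4: At (-5, 5): u_x = -30 - 3 = -33

-33
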